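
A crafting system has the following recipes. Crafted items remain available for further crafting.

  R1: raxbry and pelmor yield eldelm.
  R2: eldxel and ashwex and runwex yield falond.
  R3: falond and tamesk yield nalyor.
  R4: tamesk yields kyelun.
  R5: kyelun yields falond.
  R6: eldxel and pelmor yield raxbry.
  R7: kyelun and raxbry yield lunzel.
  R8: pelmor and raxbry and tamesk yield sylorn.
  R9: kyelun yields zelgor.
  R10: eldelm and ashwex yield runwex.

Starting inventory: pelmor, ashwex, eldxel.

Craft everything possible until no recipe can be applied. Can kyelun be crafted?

kyelun would need tamesk (R4), but tamesk is never obtained.

No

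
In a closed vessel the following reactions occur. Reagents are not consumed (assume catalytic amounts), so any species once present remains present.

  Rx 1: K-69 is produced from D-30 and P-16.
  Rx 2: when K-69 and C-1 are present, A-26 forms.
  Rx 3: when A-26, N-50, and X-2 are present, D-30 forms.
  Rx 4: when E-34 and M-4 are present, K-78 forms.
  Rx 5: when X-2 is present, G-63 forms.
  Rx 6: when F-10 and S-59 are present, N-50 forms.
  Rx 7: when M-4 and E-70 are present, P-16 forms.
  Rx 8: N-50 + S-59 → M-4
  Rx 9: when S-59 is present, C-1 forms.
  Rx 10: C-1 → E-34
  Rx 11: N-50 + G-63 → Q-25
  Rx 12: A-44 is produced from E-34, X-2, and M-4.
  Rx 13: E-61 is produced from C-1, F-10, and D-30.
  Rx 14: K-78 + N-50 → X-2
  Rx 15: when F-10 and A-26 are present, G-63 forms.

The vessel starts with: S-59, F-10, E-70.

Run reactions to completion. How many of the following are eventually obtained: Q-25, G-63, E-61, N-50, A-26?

S-59 present → C-1 forms (Rx 9).
F-10 and S-59 present → N-50 forms (Rx 6).
N-50 and S-59 present → M-4 forms (Rx 8).
C-1 present → E-34 forms (Rx 10).
E-34 and M-4 present → K-78 forms (Rx 4).
K-78 and N-50 present → X-2 forms (Rx 14).
X-2 present → G-63 forms (Rx 5).
N-50 and G-63 present → Q-25 forms (Rx 11).
Q-25: reached.
G-63: reached.
E-61 would need C-1, F-10, and D-30 (Rx 13), but D-30 never forms.
N-50: reached.
A-26 would need K-69 and C-1 (Rx 2), but K-69 never forms.
Reached: Q-25, G-63, and N-50 — 3 of the 5.

3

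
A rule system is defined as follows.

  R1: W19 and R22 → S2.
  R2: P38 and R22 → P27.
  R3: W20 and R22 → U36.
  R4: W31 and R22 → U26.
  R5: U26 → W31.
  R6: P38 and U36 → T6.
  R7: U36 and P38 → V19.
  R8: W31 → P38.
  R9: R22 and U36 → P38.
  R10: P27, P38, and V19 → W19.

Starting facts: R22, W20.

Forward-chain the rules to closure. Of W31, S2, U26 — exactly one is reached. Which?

S2

W20 and R22 hold, so U36 follows (R3).
From R22 and U36, R9 gives P38.
From U36 and P38, R7 gives V19.
P38 and R22 hold, so P27 follows (R2).
P27, P38, and V19 hold, so W19 follows (R10).
W19 and R22 hold, so S2 follows (R1).
W31 would need U26 (R5), but U26 is never established. U26 would need W31 and R22 (R4), but W31 is never established.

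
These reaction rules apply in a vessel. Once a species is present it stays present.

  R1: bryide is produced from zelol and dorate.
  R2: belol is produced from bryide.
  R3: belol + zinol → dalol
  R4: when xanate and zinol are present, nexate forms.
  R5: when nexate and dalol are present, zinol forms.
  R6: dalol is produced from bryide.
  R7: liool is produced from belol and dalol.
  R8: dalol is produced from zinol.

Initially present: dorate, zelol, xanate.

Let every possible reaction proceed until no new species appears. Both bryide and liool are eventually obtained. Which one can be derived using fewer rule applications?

bryide

bryide: zelol and dorate present → bryide forms (R1). [1 rule application]
liool: zelol and dorate present → bryide forms (R1). bryide present → belol forms (R2). bryide present → dalol forms (R6). belol and dalol present → liool forms (R7). [4 rule applications]
bryide needs fewer.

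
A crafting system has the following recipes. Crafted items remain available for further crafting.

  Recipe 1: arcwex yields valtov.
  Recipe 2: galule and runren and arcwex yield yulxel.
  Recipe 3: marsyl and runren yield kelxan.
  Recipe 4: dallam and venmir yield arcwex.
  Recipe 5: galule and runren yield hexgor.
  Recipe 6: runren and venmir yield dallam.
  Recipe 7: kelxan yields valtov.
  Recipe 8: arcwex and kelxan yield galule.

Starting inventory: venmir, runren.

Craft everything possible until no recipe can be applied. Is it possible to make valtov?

Using Recipe 6, runren and venmir make dallam.
Using Recipe 4, dallam and venmir make arcwex.
arcwex → valtov (Recipe 1).

Yes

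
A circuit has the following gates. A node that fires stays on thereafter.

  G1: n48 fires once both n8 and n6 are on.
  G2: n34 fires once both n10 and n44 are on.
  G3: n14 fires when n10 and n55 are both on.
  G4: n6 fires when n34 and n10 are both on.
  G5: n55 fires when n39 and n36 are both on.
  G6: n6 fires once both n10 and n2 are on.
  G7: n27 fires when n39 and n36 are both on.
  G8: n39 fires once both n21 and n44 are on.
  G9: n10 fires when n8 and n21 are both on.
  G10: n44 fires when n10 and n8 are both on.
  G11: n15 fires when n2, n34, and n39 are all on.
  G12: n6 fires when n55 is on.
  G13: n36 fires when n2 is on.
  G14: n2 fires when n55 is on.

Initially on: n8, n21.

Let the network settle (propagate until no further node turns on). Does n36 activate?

n36 would need n2 (G13), but n2 never turns on.

No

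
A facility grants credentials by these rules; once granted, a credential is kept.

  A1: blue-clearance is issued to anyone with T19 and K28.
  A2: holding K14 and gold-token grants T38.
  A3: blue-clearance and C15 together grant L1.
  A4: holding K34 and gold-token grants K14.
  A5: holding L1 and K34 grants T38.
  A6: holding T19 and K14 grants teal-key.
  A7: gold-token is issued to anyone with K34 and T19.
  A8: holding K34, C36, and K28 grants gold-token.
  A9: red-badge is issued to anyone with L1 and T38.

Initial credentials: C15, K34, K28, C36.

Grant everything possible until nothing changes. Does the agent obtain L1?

L1 would need blue-clearance and C15 (A3), but blue-clearance is never granted.

No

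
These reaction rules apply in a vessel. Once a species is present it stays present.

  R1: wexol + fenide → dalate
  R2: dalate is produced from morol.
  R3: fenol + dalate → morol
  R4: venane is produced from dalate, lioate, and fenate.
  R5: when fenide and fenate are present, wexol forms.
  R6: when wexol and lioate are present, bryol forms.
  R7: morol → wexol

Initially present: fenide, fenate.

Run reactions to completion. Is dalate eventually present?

fenide and fenate present → wexol forms (R5).
wexol and fenide present → dalate forms (R1).

Yes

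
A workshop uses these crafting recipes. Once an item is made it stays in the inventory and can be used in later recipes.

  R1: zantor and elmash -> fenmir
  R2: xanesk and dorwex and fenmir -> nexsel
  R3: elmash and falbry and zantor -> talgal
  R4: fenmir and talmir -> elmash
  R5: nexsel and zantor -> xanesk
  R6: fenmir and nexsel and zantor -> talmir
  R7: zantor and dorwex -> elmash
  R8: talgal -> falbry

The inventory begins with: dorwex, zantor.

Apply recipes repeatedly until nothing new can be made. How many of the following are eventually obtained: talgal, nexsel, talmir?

0

talgal would need elmash, falbry, and zantor (R3), but falbry is never obtained.
nexsel would need xanesk, dorwex, and fenmir (R2), but xanesk is never obtained.
talmir would need fenmir, nexsel, and zantor (R6), but nexsel is never obtained.
None of the 3 are reached.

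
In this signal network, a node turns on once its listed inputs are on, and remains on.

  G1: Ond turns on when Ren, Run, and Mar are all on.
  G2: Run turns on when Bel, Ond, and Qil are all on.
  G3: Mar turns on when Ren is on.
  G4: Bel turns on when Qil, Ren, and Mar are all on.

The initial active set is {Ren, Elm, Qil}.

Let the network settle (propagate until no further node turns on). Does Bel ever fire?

Ren is on, so Mar turns on (G3).
G4: Qil, Ren, and Mar on → Bel on.

Yes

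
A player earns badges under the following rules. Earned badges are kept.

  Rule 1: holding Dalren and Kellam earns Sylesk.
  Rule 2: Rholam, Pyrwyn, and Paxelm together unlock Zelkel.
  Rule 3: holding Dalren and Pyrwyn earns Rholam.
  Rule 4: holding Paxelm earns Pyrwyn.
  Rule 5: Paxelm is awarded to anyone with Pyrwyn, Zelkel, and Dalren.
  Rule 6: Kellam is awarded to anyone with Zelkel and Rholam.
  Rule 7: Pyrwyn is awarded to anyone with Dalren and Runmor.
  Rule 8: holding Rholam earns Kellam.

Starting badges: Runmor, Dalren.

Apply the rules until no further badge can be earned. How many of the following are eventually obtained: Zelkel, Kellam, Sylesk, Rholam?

3

With Dalren and Runmor, Pyrwyn is earned (Rule 7).
With Dalren and Pyrwyn, Rholam is earned (Rule 3).
With Rholam, Kellam is earned (Rule 8).
With Dalren and Kellam, Sylesk is earned (Rule 1).
Zelkel would need Rholam, Pyrwyn, and Paxelm (Rule 2), but Paxelm is never earned.
Kellam: reached.
Sylesk: reached.
Rholam: reached.
Reached: Kellam, Sylesk, and Rholam — 3 of the 4.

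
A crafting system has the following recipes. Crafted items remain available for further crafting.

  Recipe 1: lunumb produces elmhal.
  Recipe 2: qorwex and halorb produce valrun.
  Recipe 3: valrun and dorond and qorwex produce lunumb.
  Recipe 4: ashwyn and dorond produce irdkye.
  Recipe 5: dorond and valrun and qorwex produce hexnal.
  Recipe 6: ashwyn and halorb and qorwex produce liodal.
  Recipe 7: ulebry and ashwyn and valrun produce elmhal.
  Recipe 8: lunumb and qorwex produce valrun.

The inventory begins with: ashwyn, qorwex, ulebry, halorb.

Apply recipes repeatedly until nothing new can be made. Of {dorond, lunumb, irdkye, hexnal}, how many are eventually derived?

No rule produces dorond, and it is not given.
lunumb would need valrun, dorond, and qorwex (Recipe 3), but dorond is never obtained.
irdkye would need ashwyn and dorond (Recipe 4), but dorond is never obtained.
hexnal would need dorond, valrun, and qorwex (Recipe 5), but dorond is never obtained.
None of the 4 are reached.

0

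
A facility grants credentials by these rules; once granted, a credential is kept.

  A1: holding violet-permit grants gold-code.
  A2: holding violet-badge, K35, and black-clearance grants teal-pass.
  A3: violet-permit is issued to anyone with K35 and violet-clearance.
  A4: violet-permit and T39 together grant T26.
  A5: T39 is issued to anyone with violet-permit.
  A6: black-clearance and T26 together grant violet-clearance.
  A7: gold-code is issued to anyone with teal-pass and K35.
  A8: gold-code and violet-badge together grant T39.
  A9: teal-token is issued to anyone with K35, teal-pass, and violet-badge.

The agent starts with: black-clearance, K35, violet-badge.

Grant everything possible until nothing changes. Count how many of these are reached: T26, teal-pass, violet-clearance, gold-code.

Holding violet-badge, K35, and black-clearance grants teal-pass (A2).
Holding teal-pass and K35 grants gold-code (A7).
T26 would need violet-permit and T39 (A4), but violet-permit is never granted.
teal-pass: reached.
violet-clearance would need black-clearance and T26 (A6), but T26 is never granted.
gold-code: reached.
Reached: teal-pass and gold-code — 2 of the 4.

2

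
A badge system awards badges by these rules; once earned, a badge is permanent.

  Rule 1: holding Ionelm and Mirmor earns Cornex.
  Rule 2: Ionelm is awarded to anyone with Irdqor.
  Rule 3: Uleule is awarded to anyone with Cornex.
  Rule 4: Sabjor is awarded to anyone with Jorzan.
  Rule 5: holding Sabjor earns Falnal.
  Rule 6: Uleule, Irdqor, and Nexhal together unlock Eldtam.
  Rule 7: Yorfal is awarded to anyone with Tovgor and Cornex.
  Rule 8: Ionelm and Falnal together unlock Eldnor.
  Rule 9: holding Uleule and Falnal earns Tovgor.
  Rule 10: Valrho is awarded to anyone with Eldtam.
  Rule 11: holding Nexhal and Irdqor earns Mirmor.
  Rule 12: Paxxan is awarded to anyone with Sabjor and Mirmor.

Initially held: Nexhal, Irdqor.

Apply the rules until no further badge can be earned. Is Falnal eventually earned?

Falnal would need Sabjor (Rule 5), but Sabjor is never earned.

No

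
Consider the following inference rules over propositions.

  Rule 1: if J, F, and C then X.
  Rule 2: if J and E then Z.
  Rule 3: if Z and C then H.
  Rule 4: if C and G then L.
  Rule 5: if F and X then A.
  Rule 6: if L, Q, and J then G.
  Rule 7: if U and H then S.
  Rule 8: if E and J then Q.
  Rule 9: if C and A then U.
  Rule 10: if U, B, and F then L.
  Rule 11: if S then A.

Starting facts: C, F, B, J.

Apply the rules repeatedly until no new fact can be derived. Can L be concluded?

From J, F, and C, Rule 1 gives X.
F and X hold, so A follows (Rule 5).
From C and A, Rule 9 gives U.
U, B, and F hold, so L follows (Rule 10).

Yes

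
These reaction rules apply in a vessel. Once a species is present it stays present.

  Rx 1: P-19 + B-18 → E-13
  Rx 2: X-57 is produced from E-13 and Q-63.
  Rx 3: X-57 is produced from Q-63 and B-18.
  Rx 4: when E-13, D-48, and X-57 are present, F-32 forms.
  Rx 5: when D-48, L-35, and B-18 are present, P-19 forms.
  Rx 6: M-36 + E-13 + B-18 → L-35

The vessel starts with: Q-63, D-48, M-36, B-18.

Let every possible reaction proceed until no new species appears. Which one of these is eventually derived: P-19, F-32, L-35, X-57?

Q-63 and B-18 present → X-57 forms (Rx 3).
L-35 would need M-36, E-13, and B-18 (Rx 6), but E-13 never forms. P-19 would need D-48, L-35, and B-18 (Rx 5), but L-35 never forms. F-32 would need E-13, D-48, and X-57 (Rx 4), but E-13 never forms.

X-57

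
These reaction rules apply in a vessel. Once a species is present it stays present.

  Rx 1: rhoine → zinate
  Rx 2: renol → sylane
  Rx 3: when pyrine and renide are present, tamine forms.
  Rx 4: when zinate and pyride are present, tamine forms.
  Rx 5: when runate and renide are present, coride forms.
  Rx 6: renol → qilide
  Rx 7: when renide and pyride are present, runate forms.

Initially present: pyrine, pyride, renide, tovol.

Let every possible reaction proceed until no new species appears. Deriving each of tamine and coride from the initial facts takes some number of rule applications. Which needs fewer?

tamine: pyrine and renide present → tamine forms (Rx 3). [1 rule application]
coride: renide and pyride present → runate forms (Rx 7). runate and renide present → coride forms (Rx 5). [2 rule applications]
tamine needs fewer.

tamine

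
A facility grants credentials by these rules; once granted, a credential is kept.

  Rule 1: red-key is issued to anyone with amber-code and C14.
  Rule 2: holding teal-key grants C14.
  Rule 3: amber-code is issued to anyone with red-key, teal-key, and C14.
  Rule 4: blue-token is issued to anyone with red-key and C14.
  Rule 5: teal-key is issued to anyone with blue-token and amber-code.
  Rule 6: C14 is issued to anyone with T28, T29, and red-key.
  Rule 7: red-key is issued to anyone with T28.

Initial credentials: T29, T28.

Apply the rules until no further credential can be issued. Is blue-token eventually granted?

Holding T28 grants red-key (Rule 7).
Holding T28, T29, and red-key grants C14 (Rule 6).
Holding red-key and C14 grants blue-token (Rule 4).

Yes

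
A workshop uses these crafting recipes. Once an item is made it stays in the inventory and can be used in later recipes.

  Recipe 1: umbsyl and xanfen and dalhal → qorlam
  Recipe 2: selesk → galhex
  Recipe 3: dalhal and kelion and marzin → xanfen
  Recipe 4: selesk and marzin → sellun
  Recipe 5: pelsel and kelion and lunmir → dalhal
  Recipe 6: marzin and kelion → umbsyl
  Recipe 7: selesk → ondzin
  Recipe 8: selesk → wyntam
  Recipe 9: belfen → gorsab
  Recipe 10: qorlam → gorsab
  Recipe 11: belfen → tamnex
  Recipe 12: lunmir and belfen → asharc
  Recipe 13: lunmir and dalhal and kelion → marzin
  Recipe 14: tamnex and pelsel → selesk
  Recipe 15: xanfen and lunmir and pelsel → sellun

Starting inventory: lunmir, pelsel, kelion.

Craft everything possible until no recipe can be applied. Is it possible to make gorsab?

Yes

pelsel and kelion and lunmir → dalhal (Recipe 5).
lunmir and dalhal and kelion → marzin (Recipe 13).
marzin and kelion → umbsyl (Recipe 6).
dalhal and kelion and marzin → xanfen (Recipe 3).
Using Recipe 1, umbsyl, xanfen, and dalhal make qorlam.
Using Recipe 10, qorlam makes gorsab.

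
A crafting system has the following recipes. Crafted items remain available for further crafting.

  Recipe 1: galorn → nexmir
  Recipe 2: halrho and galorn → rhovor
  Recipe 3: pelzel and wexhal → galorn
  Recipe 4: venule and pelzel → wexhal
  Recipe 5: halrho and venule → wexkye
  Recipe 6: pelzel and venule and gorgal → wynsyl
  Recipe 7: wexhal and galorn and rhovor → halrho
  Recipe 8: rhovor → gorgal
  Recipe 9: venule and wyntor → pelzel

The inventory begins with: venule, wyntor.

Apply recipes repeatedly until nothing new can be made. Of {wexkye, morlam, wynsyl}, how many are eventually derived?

wexkye would need halrho and venule (Recipe 5), but halrho is never obtained.
No rule produces morlam, and it is not given.
wynsyl would need pelzel, venule, and gorgal (Recipe 6), but gorgal is never obtained.
None of the 3 are reached.

0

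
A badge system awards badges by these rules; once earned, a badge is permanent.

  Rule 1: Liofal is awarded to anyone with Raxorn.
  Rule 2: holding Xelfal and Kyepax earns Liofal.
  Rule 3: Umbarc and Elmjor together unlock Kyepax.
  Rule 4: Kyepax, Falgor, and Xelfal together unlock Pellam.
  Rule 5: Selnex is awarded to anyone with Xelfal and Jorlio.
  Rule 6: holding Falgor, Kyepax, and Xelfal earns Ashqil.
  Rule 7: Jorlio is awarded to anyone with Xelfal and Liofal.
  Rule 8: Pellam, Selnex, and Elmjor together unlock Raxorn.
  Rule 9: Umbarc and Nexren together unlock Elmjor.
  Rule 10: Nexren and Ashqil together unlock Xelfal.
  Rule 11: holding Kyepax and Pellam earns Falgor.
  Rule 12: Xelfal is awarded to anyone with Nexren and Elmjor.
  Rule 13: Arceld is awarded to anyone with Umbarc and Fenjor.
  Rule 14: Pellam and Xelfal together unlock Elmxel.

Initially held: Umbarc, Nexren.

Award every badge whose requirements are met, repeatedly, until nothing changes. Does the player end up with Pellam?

No

Pellam would need Kyepax, Falgor, and Xelfal (Rule 4), but Falgor is never earned.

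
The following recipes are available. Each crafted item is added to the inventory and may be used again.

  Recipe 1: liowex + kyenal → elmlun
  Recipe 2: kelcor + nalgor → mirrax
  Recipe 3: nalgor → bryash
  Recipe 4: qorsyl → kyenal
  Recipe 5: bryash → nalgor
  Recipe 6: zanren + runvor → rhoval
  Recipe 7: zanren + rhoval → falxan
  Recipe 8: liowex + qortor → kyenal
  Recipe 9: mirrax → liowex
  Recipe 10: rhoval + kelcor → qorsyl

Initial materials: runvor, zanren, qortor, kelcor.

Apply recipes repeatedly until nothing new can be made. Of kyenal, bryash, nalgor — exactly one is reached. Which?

Using Recipe 6, zanren and runvor make rhoval.
Using Recipe 10, rhoval and kelcor make qorsyl.
Using Recipe 4, qorsyl makes kyenal.
bryash would need nalgor (Recipe 3), but nalgor is never obtained. nalgor would need bryash (Recipe 5), but bryash is never obtained.

kyenal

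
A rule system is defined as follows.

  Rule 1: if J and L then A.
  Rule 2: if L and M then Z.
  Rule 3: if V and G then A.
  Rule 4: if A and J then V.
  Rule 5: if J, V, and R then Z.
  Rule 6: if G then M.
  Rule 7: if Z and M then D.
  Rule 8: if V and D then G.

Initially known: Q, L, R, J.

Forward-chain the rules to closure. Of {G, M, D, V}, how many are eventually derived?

J and L hold, so A follows (Rule 1).
From A and J, Rule 4 gives V.
G would need V and D (Rule 8), but D is never established.
M would need G (Rule 6), but G is never established.
D would need Z and M (Rule 7), but M is never established.
V: reached.
Reached: V — 1 of the 4.

1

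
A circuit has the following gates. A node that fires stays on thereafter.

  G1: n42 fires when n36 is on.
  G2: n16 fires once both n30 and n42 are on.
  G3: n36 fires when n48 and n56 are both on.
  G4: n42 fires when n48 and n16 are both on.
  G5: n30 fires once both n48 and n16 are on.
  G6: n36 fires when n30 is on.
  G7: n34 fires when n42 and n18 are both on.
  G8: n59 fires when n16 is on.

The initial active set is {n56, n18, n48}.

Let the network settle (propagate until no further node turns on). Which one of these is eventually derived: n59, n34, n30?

G3: n48 and n56 on → n36 on.
G1: n36 on → n42 on.
G7: n42 and n18 on → n34 on.
n59 would need n16 (G8), but n16 never turns on. n30 would need n48 and n16 (G5), but n16 never turns on.

n34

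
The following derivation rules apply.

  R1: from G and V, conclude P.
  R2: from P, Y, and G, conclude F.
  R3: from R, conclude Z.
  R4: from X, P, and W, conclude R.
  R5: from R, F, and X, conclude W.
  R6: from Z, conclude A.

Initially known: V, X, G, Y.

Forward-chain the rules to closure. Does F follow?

Yes

G and V hold, so P follows (R1).
P, Y, and G hold, so F follows (R2).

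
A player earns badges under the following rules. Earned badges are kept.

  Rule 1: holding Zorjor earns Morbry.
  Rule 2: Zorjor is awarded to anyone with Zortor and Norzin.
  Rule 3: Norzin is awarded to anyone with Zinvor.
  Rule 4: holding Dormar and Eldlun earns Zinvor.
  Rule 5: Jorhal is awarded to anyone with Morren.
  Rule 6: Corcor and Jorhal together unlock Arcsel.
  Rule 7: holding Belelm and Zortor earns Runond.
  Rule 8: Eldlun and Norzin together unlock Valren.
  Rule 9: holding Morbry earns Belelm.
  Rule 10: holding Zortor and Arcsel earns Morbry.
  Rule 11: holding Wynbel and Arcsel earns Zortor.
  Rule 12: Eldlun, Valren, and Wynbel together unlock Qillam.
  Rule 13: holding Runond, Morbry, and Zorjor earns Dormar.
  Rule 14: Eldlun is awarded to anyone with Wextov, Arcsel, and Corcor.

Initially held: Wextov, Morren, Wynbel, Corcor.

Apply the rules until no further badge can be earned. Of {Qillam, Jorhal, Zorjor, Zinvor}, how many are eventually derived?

1

With Morren, Jorhal is earned (Rule 5).
Qillam would need Eldlun, Valren, and Wynbel (Rule 12), but Valren is never earned.
Jorhal: reached.
Zorjor would need Zortor and Norzin (Rule 2), but Norzin is never earned.
Zinvor would need Dormar and Eldlun (Rule 4), but Dormar is never earned.
Reached: Jorhal — 1 of the 4.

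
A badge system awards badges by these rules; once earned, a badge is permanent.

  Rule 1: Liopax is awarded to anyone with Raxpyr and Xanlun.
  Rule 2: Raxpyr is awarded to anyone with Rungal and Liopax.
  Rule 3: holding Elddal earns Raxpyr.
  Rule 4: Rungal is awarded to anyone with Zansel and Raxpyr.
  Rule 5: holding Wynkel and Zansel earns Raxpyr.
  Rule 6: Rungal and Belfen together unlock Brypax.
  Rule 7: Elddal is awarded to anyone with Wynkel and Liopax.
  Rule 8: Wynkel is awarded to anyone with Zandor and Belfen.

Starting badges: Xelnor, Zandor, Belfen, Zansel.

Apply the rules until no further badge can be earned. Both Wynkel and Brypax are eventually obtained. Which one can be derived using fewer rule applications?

Wynkel: With Zandor and Belfen, Wynkel is earned (Rule 8). [1 rule application]
Brypax: With Zandor and Belfen, Wynkel is earned (Rule 8). With Wynkel and Zansel, Raxpyr is earned (Rule 5). With Zansel and Raxpyr, Rungal is earned (Rule 4). With Rungal and Belfen, Brypax is earned (Rule 6). [4 rule applications]
Wynkel needs fewer.

Wynkel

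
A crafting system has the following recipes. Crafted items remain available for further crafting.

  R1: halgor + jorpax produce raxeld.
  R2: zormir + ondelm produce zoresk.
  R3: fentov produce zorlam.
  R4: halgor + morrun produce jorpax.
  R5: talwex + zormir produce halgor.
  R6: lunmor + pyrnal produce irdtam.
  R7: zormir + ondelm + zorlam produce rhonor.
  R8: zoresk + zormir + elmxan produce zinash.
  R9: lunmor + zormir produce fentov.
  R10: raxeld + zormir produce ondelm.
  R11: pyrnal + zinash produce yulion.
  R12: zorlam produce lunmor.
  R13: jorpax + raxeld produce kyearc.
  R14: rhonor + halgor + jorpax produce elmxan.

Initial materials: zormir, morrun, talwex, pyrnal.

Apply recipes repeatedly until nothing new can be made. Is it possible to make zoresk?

Yes

Using R5, talwex and zormir make halgor.
Using R4, halgor and morrun make jorpax.
Using R1, halgor and jorpax make raxeld.
Using R10, raxeld and zormir make ondelm.
zormir + ondelm → zoresk (R2).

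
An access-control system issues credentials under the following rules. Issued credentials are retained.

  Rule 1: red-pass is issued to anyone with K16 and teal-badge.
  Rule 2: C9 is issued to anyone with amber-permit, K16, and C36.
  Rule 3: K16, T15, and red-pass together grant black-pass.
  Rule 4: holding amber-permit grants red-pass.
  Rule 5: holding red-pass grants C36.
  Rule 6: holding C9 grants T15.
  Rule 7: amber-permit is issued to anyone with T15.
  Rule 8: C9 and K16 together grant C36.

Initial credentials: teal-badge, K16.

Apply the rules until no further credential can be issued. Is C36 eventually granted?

Yes

Holding K16 and teal-badge grants red-pass (Rule 1).
Holding red-pass grants C36 (Rule 5).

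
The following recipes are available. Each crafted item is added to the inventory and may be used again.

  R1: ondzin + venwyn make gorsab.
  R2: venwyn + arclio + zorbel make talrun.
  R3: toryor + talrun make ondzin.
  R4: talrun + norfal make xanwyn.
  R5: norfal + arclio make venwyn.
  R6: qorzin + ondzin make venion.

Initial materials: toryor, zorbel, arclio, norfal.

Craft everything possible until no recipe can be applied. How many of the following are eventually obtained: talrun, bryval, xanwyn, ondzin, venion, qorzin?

3

Using R5, norfal and arclio make venwyn.
venwyn + arclio + zorbel → talrun (R2).
Using R3, toryor and talrun make ondzin.
Using R4, talrun and norfal make xanwyn.
talrun: reached.
No rule produces bryval, and it is not given.
xanwyn: reached.
ondzin: reached.
venion would need qorzin and ondzin (R6), but qorzin is never obtained.
No rule produces qorzin, and it is not given.
Reached: talrun, xanwyn, and ondzin — 3 of the 6.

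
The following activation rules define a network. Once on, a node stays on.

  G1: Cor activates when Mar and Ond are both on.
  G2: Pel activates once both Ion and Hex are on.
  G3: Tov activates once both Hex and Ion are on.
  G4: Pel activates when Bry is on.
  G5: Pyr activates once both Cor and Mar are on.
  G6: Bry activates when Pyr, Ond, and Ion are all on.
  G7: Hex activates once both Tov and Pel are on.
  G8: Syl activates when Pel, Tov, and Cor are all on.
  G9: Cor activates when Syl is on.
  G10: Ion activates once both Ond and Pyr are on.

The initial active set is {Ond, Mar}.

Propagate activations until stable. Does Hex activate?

No

Hex would need Tov and Pel (G7), but Tov never turns on.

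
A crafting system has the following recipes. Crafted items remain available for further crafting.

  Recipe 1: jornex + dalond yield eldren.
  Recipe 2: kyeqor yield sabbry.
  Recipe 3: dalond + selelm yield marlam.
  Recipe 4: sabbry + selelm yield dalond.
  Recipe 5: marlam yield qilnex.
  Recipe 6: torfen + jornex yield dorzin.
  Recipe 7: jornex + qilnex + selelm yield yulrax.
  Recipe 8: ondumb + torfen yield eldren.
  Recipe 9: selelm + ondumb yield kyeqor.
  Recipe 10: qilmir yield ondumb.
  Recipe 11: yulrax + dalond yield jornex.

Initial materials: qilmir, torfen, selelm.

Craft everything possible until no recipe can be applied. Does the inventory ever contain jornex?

No

jornex would need yulrax and dalond (Recipe 11), but yulrax is never obtained.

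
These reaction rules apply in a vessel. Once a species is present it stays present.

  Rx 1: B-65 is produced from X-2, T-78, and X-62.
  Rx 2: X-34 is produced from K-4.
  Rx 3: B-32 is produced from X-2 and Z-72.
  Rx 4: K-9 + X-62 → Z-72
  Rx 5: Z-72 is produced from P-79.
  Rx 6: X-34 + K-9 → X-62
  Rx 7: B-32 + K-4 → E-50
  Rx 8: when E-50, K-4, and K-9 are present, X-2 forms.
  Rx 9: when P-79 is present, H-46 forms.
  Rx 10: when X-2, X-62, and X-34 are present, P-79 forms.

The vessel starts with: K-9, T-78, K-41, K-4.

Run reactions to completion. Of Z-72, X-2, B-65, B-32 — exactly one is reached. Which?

K-4 present → X-34 forms (Rx 2).
X-34 and K-9 present → X-62 forms (Rx 6).
K-9 and X-62 present → Z-72 forms (Rx 4).
B-65 would need X-2, T-78, and X-62 (Rx 1), but X-2 never forms. X-2 would need E-50, K-4, and K-9 (Rx 8), but E-50 never forms. B-32 would need X-2 and Z-72 (Rx 3), but X-2 never forms.

Z-72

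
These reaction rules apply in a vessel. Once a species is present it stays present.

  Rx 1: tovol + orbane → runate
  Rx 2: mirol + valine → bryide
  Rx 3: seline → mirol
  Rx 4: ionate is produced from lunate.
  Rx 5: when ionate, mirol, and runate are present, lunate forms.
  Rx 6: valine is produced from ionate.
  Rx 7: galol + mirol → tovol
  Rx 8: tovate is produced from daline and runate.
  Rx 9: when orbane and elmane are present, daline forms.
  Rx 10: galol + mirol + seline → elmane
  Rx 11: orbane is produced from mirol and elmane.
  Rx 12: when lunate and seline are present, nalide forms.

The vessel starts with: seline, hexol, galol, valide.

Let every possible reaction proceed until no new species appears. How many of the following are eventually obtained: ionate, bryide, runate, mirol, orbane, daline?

4

seline present → mirol forms (Rx 3).
galol, mirol, and seline present → elmane forms (Rx 10).
galol and mirol present → tovol forms (Rx 7).
mirol and elmane present → orbane forms (Rx 11).
tovol and orbane present → runate forms (Rx 1).
orbane and elmane present → daline forms (Rx 9).
ionate would need lunate (Rx 4), but lunate never forms.
bryide would need mirol and valine (Rx 2), but valine never forms.
runate: reached.
mirol: reached.
orbane: reached.
daline: reached.
Reached: runate, mirol, orbane, and daline — 4 of the 6.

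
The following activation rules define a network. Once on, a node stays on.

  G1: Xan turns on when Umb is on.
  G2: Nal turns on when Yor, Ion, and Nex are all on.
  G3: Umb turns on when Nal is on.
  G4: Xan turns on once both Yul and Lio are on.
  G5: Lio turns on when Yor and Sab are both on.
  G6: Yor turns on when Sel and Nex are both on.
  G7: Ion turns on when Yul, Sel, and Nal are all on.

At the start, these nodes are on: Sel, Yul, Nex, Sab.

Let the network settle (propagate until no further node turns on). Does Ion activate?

No

Ion would need Yul, Sel, and Nal (G7), but Nal never turns on.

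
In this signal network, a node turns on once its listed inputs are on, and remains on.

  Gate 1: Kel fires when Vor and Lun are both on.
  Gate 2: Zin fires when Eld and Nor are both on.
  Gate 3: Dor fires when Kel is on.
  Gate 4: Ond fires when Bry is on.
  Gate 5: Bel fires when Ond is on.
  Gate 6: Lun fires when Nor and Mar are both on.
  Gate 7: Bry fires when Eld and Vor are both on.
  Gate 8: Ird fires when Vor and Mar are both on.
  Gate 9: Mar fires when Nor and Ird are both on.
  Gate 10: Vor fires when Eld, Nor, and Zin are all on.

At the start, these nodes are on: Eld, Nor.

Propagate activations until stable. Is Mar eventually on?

No

Mar would need Nor and Ird (Gate 9), but Ird never turns on.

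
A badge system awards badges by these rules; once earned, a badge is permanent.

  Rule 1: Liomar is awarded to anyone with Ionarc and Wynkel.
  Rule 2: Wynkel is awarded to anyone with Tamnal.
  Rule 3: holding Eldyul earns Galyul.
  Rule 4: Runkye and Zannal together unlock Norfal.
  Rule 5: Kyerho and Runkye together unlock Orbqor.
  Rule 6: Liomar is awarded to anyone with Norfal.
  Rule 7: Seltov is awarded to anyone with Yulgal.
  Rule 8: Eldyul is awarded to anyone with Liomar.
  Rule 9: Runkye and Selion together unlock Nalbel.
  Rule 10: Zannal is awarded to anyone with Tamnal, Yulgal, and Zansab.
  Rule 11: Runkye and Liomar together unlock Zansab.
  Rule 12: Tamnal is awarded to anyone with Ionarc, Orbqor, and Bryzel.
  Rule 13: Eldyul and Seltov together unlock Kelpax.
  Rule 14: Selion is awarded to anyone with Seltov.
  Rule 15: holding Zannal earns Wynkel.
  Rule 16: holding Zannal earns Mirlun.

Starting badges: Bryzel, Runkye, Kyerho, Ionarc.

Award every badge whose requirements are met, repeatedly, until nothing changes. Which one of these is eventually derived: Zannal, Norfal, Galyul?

Galyul

With Kyerho and Runkye, Orbqor is earned (Rule 5).
With Ionarc, Orbqor, and Bryzel, Tamnal is earned (Rule 12).
With Tamnal, Wynkel is earned (Rule 2).
With Ionarc and Wynkel, Liomar is earned (Rule 1).
With Liomar, Eldyul is earned (Rule 8).
With Eldyul, Galyul is earned (Rule 3).
Norfal would need Runkye and Zannal (Rule 4), but Zannal is never earned. Zannal would need Tamnal, Yulgal, and Zansab (Rule 10), but Yulgal is never earned.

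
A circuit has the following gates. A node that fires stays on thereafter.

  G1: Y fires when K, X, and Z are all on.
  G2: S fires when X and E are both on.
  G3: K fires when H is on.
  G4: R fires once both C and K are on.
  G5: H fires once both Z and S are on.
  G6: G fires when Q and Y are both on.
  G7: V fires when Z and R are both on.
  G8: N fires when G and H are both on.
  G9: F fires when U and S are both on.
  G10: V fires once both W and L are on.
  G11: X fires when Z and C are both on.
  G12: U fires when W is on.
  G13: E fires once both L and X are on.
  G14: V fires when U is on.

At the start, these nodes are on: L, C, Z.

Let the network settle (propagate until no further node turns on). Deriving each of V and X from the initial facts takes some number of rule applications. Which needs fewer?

X

X: Z and C are on, so X fires (G11). [1 rule application]
V: G11: Z and C on → X on. G13: L and X on → E on. X and E are on, so S fires (G2). Z and S are on, so H fires (G5). H is on, so K fires (G3). G4: C and K on → R on. G7: Z and R on → V on. [7 rule applications]
X needs fewer.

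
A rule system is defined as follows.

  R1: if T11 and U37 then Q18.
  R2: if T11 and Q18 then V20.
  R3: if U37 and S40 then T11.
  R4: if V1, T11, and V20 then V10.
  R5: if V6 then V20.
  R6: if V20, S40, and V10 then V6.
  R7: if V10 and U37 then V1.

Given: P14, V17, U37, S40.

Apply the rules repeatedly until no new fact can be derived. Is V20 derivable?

Yes

From U37 and S40, R3 gives T11.
From T11 and U37, R1 gives Q18.
From T11 and Q18, R2 gives V20.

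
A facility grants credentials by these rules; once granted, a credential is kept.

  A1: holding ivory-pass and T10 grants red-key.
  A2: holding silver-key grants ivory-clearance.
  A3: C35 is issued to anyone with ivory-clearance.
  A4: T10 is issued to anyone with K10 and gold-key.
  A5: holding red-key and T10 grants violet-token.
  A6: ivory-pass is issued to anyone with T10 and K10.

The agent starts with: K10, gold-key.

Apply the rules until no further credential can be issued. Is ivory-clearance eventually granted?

No

ivory-clearance would need silver-key (A2), but silver-key is never granted.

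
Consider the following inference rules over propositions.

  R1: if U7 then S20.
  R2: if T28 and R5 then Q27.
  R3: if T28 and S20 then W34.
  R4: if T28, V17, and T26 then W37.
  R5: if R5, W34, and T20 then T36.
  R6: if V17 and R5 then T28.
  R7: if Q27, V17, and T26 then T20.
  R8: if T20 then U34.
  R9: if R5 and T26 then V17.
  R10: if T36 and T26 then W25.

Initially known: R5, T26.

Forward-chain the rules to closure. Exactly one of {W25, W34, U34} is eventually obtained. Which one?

From R5 and T26, R9 gives V17.
From V17 and R5, R6 gives T28.
T28 and R5 hold, so Q27 follows (R2).
From Q27, V17, and T26, R7 gives T20.
From T20, R8 gives U34.
W25 would need T36 and T26 (R10), but T36 is never established. W34 would need T28 and S20 (R3), but S20 is never established.

U34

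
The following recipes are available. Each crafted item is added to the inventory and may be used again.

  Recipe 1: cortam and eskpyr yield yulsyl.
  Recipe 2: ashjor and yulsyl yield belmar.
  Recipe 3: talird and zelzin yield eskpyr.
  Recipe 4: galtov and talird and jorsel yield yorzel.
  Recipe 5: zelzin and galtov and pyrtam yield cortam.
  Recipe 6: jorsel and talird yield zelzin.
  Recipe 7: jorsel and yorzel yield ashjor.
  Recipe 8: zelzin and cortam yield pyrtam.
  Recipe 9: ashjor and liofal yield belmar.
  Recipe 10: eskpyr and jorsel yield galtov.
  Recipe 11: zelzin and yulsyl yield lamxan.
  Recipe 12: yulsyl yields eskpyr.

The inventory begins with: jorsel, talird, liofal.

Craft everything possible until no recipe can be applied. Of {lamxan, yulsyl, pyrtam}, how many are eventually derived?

0

lamxan would need zelzin and yulsyl (Recipe 11), but yulsyl is never obtained.
yulsyl would need cortam and eskpyr (Recipe 1), but cortam is never obtained.
pyrtam would need zelzin and cortam (Recipe 8), but cortam is never obtained.
None of the 3 are reached.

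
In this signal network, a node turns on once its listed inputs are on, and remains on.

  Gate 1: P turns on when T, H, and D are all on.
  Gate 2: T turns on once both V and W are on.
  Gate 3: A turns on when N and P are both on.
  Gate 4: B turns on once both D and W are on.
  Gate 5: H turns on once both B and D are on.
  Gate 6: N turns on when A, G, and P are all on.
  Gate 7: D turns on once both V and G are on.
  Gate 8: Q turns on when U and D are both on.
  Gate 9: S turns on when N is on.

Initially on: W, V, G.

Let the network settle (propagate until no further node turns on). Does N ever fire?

No

N would need A, G, and P (Gate 6), but A never turns on.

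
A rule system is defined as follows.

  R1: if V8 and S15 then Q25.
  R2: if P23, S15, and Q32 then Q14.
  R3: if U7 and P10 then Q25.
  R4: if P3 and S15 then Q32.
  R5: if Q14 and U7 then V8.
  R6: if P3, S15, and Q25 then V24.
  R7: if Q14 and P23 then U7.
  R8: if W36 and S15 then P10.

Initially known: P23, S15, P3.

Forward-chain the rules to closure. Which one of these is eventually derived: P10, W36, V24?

P3 and S15 hold, so Q32 follows (R4).
P23, S15, and Q32 hold, so Q14 follows (R2).
Q14 and P23 hold, so U7 follows (R7).
Q14 and U7 hold, so V8 follows (R5).
V8 and S15 hold, so Q25 follows (R1).
P3, S15, and Q25 hold, so V24 follows (R6).
P10 would need W36 and S15 (R8), but W36 is never established. No rule produces W36, and it is not given.

V24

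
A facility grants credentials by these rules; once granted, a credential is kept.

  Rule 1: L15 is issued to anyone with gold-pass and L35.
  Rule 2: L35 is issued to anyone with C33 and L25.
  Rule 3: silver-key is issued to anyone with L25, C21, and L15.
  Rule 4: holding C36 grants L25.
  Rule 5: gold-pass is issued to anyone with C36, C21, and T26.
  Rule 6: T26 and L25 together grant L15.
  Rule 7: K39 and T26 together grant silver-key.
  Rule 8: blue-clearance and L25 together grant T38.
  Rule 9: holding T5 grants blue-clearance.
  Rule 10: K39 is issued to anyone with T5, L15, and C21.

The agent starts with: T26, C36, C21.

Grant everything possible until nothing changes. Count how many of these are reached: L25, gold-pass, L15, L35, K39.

3

Holding C36 grants L25 (Rule 4).
Holding C36, C21, and T26 grants gold-pass (Rule 5).
Holding T26 and L25 grants L15 (Rule 6).
L25: reached.
gold-pass: reached.
L15: reached.
L35 would need C33 and L25 (Rule 2), but C33 is never granted.
K39 would need T5, L15, and C21 (Rule 10), but T5 is never granted.
Reached: L25, gold-pass, and L15 — 3 of the 5.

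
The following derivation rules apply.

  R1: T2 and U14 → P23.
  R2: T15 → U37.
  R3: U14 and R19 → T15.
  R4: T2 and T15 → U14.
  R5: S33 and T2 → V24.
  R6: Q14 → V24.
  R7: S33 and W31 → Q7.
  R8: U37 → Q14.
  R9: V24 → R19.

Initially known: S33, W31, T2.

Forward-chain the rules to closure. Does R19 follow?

From S33 and T2, R5 gives V24.
From V24, R9 gives R19.

Yes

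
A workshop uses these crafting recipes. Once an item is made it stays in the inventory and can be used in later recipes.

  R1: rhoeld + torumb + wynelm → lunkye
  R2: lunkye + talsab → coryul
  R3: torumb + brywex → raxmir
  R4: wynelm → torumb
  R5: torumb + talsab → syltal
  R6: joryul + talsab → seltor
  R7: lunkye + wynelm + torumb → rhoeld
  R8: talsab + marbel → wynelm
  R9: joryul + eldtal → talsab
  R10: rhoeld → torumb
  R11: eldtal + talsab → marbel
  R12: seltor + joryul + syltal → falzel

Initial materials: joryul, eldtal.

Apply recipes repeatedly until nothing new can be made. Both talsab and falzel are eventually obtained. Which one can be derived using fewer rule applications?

talsab

talsab: joryul + eldtal → talsab (R9). [1 rule application]
falzel: joryul + eldtal → talsab (R9). eldtal + talsab → marbel (R11). joryul + talsab → seltor (R6). Using R8, talsab and marbel make wynelm. wynelm → torumb (R4). Using R5, torumb and talsab make syltal. Using R12, seltor, joryul, and syltal make falzel. [7 rule applications]
talsab needs fewer.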